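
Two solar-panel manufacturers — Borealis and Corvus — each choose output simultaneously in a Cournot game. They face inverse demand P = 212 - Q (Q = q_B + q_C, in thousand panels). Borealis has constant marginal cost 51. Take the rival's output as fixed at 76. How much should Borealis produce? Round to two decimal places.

With the rival's output fixed at 76, Borealis's profit is π_B = (212 - 76 - q_B)q_B - (51q_B) = (136 - q_B)q_B - (51q_B).
∂π_B/∂q_B = 85 - 2q_B = 0, so q_B = 85/2.

42.50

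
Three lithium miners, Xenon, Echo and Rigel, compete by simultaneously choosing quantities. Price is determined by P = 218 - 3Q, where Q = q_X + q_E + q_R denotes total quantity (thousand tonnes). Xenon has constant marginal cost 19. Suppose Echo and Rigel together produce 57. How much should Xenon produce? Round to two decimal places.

4.67

With rivals' combined output fixed at 57, Xenon's profit is π_X = (218 - 3·57 - 3q_X)q_X - (19q_X) = (47 - 3q_X)q_X - (19q_X).
∂π_X/∂q_X = 28 - 6q_X = 0, so q_X = 14/3.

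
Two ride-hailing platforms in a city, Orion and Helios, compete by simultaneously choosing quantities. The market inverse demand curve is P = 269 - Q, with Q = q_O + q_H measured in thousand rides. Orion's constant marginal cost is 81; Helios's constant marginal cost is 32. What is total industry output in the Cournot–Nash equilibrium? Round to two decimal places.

Orion's profit: π_O = (269 - Q)q_O - (81q_O). Setting ∂π_O/∂q_O = 0: 188 - 2q_O - (q_H) = 0.
Helios's first-order condition: 237 - 2q_H - (q_O) = 0.
So q_O = (188 - q_H)/2 and q_H = (237 - q_O)/2.
Solving the pair: q_O = 139/3, q_H = 286/3.
Total output Q = 139/3 + 286/3 = 425/3.

141.67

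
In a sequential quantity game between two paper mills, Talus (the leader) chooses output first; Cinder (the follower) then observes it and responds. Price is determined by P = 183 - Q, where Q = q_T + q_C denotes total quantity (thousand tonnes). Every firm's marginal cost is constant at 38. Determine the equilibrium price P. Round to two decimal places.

74.25

The follower Cinder best-responds to any q_T: π_C = (183 - Q)q_C - 38q_C.
∂π_C/∂q_C = 145 - q_T - 2q_C = 0 gives the reaction function q_C = (145 - q_T)/2.
Talus substitutes q_C(q_T) into its own profit: π_T = q_T(183 - q_T - (145 - q_T)/2) - 38q_T = (221/2 - (1/2)q_T)q_T - 38q_T.
Maximising: ∂π_T/∂q_T = 145/2 - q_T = 0, giving q_T = 145/2.
Then q_C = (145 - 145/2)/2 = 145/4.
Total output Q = 435/4, so price P = 183 - 435/4 = 297/4.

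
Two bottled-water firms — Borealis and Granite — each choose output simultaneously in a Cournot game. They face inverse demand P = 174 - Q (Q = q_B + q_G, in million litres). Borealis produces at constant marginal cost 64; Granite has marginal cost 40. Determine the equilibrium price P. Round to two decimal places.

Borealis's profit: π_B = (174 - Q)q_B - (64q_B). Setting ∂π_B/∂q_B = 0: 110 - 2q_B - (q_G) = 0.
Granite's profit: π_G = (174 - Q)q_G - (40q_G). Setting ∂π_G/∂q_G = 0: 134 - 2q_G - (q_B) = 0.
Best responses: q_B = (110 - q_G)/2, q_G = (134 - q_B)/2.
Substituting one into the other gives q_B = 86/3 and q_G = 158/3.
Total output Q = 244/3, so price P = 174 - 244/3 = 278/3.

92.67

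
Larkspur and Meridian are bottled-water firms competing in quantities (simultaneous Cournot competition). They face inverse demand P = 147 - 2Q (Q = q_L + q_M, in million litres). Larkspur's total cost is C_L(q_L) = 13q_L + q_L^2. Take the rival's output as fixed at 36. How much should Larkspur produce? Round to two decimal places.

10.33

With the rival's output fixed at 36, Larkspur's profit is π_L = (147 - 2·36 - 2q_L)q_L - (13q_L + q_L²) = (75 - 2q_L)q_L - (13q_L + q_L²).
∂π_L/∂q_L = 62 - 6q_L = 0, so q_L = 31/3.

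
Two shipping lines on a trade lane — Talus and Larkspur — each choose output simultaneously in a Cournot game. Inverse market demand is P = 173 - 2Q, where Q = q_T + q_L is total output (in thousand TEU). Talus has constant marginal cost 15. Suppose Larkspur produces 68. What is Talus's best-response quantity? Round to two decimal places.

With the rival's output fixed at 68, Talus's profit is π_T = (173 - 2·68 - 2q_T)q_T - (15q_T) = (37 - 2q_T)q_T - (15q_T).
∂π_T/∂q_T = 22 - 4q_T = 0, so q_T = 11/2.

5.50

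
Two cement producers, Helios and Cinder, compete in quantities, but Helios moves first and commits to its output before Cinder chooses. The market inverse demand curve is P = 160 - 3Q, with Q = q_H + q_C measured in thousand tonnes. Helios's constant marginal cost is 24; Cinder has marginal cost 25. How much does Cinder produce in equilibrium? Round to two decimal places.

11.08

The follower Cinder best-responds to any q_H: π_C = (160 - 3Q)q_C - 25q_C.
Follower FOC: 135 - 3q_H - 6q_C = 0, so q_C(q_H) = (135 - 3q_H)/6.
Helios substitutes q_C(q_H) into its own profit: π_H = q_H(160 - 3q_H - (135 - 3q_H)/2) - 24q_H = (185/2 - (3/2)q_H)q_H - 24q_H.
The leader's first-order condition 137/2 - 3q_H = 0 yields q_H = 137/6.
Then q_C = (135 - 3·(137/6))/6 = 133/12.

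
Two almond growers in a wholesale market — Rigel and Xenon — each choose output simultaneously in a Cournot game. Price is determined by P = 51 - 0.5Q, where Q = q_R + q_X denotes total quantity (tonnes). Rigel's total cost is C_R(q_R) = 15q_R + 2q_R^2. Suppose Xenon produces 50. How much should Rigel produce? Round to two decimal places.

2.20

With the rival's output fixed at 50, Rigel's profit is π_R = (51 - (1/2)·50 - (1/2)q_R)q_R - (15q_R + 2q_R²) = (26 - (1/2)q_R)q_R - (15q_R + 2q_R²).
∂π_R/∂q_R = 11 - 5q_R = 0, so q_R = 11/5.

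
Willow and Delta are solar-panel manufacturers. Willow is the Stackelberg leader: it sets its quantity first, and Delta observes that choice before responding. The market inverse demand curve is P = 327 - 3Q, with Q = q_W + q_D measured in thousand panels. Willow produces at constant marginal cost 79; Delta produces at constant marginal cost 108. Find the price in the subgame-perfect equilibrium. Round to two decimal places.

148.25

The follower Delta best-responds to any q_W: π_D = (327 - 3Q)q_D - 108q_D.
Setting the follower's marginal profit to zero, 219 - 3q_W - 6q_D = 0, i.e. q_D = (219 - 3q_W)/6.
Willow substitutes q_D(q_W) into its own profit: π_W = q_W(327 - 3q_W - (219 - 3q_W)/2) - 79q_W = (435/2 - (3/2)q_W)q_W - 79q_W.
Leader FOC: 277/2 - 3q_W = 0, so q_W = 277/6.
Then q_D = (219 - 3·(277/6))/6 = 161/12.
Total output Q = 715/12, so price P = 327 - 3·(715/12) = 593/4.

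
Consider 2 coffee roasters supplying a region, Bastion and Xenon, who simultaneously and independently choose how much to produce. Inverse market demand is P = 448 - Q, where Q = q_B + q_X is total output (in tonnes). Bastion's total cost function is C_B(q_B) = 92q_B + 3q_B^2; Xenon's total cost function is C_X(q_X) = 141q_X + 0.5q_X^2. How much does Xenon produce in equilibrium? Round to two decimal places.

91.30

Bastion's profit: π_B = (448 - Q)q_B - (92q_B + 3q_B²). Setting ∂π_B/∂q_B = 0: 356 - 8q_B - (q_X) = 0.
Xenon's first-order condition: 307 - 3q_X - (q_B) = 0.
Best responses: q_B = (356 - q_X)/8, q_X = (307 - q_B)/3.
Substituting one into the other gives q_B = 761/23 and q_X = 91.3043.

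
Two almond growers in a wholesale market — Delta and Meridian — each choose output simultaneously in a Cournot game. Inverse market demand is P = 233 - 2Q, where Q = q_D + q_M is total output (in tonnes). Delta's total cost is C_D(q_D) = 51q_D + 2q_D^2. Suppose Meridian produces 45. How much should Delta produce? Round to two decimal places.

11.50

With the rival's output fixed at 45, Delta's profit is π_D = (233 - 2·45 - 2q_D)q_D - (51q_D + 2q_D²) = (143 - 2q_D)q_D - (51q_D + 2q_D²).
∂π_D/∂q_D = 92 - 8q_D = 0, so q_D = 23/2.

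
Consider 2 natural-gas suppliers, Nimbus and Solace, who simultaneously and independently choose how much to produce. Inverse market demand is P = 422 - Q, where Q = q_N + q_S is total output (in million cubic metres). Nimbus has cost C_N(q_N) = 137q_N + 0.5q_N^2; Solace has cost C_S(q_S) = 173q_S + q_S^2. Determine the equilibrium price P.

299

Nimbus's profit: π_N = (422 - Q)q_N - (137q_N + (1/2)q_N²). Setting ∂π_N/∂q_N = 0: 285 - 3q_N - (q_S) = 0.
Solace's first-order condition: 249 - 4q_S - (q_N) = 0.
Best responses: q_N = (285 - q_S)/3, q_S = (249 - q_N)/4.
Solving the pair: q_N = 81, q_S = 42.
Total output Q = 123, so price P = 422 - 123 = 299.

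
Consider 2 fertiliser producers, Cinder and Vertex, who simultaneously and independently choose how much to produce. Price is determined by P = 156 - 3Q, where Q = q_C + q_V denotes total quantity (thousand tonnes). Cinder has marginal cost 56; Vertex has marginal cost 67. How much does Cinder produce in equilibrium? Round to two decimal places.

Cinder's profit: π_C = (156 - 3Q)q_C - (56q_C). Setting ∂π_C/∂q_C = 0: 100 - 6q_C - 3(q_V) = 0.
Vertex's first-order condition: 89 - 6q_V - 3(q_C) = 0.
Rearranging gives the reaction functions q_C = (100 - 3q_V)/6 and q_V = (89 - 3q_C)/6.
Solving the pair: q_C = 37/3, q_V = 26/3.

12.33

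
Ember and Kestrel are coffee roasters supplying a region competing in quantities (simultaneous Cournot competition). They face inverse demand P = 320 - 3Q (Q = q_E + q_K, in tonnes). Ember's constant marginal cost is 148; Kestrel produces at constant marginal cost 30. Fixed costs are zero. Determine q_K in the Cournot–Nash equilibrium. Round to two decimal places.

Ember's profit: π_E = (320 - 3Q)q_E - (148q_E). Setting ∂π_E/∂q_E = 0: 172 - 6q_E - 3(q_K) = 0.
Kestrel's first-order condition: 290 - 6q_K - 3(q_E) = 0.
So q_E = (172 - 3q_K)/6 and q_K = (290 - 3q_E)/6.
Substituting one into the other gives q_E = 6 and q_K = 136/3.

45.33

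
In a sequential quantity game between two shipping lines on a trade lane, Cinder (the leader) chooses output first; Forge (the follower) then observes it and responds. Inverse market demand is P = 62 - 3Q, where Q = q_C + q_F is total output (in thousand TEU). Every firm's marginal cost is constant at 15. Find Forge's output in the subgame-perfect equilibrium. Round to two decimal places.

Solve by backward induction. Given q_C, the follower Forge maximises π_F = (62 - 3q_C - 3q_F)q_F - 15q_F.
Follower FOC: 47 - 3q_C - 6q_F = 0, so q_F(q_C) = (47 - 3q_C)/6.
Cinder substitutes q_F(q_C) into its own profit: π_C = q_C(62 - 3q_C - (47 - 3q_C)/2) - 15q_C = (77/2 - (3/2)q_C)q_C - 15q_C.
Maximising: ∂π_C/∂q_C = 47/2 - 3q_C = 0, giving q_C = 47/6.
Then q_F = (47 - 3·(47/6))/6 = 47/12.

3.92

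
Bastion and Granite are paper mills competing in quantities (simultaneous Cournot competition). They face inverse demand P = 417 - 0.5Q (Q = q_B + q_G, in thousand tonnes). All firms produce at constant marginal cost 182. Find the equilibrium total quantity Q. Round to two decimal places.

313.33

A representative firm's profit is π_i = q_i(417 - 0.5Q) - 182q_i.
First-order condition (treating rivals' output as given): 235 - q_i - (1/2)q_j = 0.
By symmetry each firm produces the same amount; substituting q_j = q_i yields q_i = 235/(3/2) = 470/3.
Total output Q = 470/3 + 470/3 = 940/3.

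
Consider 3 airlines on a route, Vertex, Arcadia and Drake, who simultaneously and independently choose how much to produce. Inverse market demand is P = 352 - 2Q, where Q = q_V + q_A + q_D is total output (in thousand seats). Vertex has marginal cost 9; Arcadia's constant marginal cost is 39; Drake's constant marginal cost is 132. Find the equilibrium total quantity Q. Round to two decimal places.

109.50

Vertex's profit: π_V = (352 - 2Q)q_V - (9q_V). Setting ∂π_V/∂q_V = 0: 343 - 4q_V - 2(q_A + q_D) = 0.
Arcadia's profit: π_A = (352 - 2Q)q_A - (39q_A). Setting ∂π_A/∂q_A = 0: 313 - 4q_A - 2(q_V + q_D) = 0.
Drake's profit: π_D = (352 - 2Q)q_D - (132q_D). Setting ∂π_D/∂q_D = 0: 220 - 4q_D - 2(q_V + q_A) = 0.
Adding the 3 first-order conditions: 876 − 8Q = 0, so Q = 219/2.
Back-substituting: q_V = (343 − 219)/2 = 62, q_A = (313 − 219)/2 = 47, q_D = (220 − 219)/2 = 1/2.
Total output Q = 62 + 47 + 1/2 = 219/2.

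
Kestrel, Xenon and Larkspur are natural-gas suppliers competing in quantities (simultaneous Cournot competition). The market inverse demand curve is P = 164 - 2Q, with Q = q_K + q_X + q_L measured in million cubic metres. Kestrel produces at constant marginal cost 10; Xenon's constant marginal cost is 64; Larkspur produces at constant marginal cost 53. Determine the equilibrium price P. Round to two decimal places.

Kestrel's profit: π_K = (164 - 2Q)q_K - (10q_K). Setting ∂π_K/∂q_K = 0: 154 - 4q_K - 2(q_X + q_L) = 0.
Xenon's first-order condition: 100 - 4q_X - 2(q_K + q_L) = 0.
Larkspur's first-order condition: 111 - 4q_L - 2(q_K + q_X) = 0.
Summing all 3 equations gives 365 − 8Q = 0, hence Q = 365/8.
Back-substituting: q_K = (154 − 365/4)/2 = 251/8, q_X = (100 − 365/4)/2 = 35/8, q_L = (111 − 365/4)/2 = 79/8.
Total output Q = 365/8, so price P = 164 - 2·(365/8) = 291/4.

72.75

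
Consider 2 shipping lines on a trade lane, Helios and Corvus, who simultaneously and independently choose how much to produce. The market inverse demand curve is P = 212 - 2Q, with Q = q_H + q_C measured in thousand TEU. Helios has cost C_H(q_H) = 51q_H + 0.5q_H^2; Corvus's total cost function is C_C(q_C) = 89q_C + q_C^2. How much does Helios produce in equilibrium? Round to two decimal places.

27.69

Helios's profit: π_H = (212 - 2Q)q_H - (51q_H + (1/2)q_H²). Setting ∂π_H/∂q_H = 0: 161 - 5q_H - 2(q_C) = 0.
Corvus's first-order condition: 123 - 6q_C - 2(q_H) = 0.
Best responses: q_H = (161 - 2q_C)/5, q_C = (123 - 2q_H)/6.
Solving the pair: q_H = 360/13, q_C = 293/26.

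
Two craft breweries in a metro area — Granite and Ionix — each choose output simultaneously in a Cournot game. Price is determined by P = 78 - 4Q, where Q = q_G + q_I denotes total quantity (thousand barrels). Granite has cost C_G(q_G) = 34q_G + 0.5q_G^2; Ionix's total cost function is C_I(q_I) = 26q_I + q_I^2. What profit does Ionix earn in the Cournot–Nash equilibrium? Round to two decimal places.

77.85

Granite's profit: π_G = (78 - 4Q)q_G - (34q_G + (1/2)q_G²). Setting ∂π_G/∂q_G = 0: 44 - 9q_G - 4(q_I) = 0.
Ionix's profit: π_I = (78 - 4Q)q_I - (26q_I + q_I²). Setting ∂π_I/∂q_I = 0: 52 - 10q_I - 4(q_G) = 0.
Rearranging gives the reaction functions q_G = (44 - 4q_I)/9 and q_I = (52 - 4q_G)/10.
Solving the pair: q_G = 116/37, q_I = 146/37.
Price P = 78 - 4·(262/37) = 1838/37.
Ionix's profit: (1838/37)·(146/37) - 26·(146/37) - (146/37)² = 77.8524.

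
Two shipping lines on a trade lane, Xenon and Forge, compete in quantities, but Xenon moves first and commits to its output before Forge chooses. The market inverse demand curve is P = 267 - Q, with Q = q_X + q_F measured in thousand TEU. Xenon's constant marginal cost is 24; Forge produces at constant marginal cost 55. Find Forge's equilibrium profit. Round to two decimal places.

Solve by backward induction. Given q_X, the follower Forge maximises π_F = (267 - q_X - q_F)q_F - 55q_F.
Setting the follower's marginal profit to zero, 212 - q_X - 2q_F = 0, i.e. q_F = (212 - q_X)/2.
The leader anticipates this reaction. Substituting into P = 267 - Q gives P = 161 - (1/2)q_X, so π_X = (161 - (1/2)q_X)q_X - 24q_X.
Leader FOC: 137 - q_X = 0, so q_X = 137.
Then q_F = (212 - 137)/2 = 75/2.
Price P = 267 - 349/2 = 185/2.
Forge's profit: (185/2 - 55)·(75/2) = 1406.2500.

1406.25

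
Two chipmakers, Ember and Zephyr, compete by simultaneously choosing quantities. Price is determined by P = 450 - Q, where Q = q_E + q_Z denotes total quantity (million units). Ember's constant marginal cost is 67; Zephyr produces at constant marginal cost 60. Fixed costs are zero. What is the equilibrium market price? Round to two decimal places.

192.33

Ember's profit: π_E = (450 - Q)q_E - (67q_E). Setting ∂π_E/∂q_E = 0: 383 - 2q_E - (q_Z) = 0.
Zephyr's profit: π_Z = (450 - Q)q_Z - (60q_Z). Setting ∂π_Z/∂q_Z = 0: 390 - 2q_Z - (q_E) = 0.
Rearranging gives the reaction functions q_E = (383 - q_Z)/2 and q_Z = (390 - q_E)/2.
Substituting one into the other gives q_E = 376/3 and q_Z = 397/3.
Total output Q = 773/3, so price P = 450 - 773/3 = 577/3.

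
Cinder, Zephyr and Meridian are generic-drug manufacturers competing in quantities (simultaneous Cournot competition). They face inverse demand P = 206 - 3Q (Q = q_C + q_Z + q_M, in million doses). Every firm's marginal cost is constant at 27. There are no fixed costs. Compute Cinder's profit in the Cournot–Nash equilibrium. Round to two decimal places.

Each firm earns π_i = (206 - 3Q)q_i - 27q_i.
First-order condition (treating rivals' output as given): 179 - 6q_i - 3·Σ_{j≠i} q_j = 0.
By symmetry each firm produces the same amount; substituting Σ_{j≠i} q_j = 2q_i yields q_i = 179/12.
Price P = 206 - 3·(179/4) = 287/4.
Cinder's profit: (287/4 - 27)·(179/12) = 667.5208.

667.52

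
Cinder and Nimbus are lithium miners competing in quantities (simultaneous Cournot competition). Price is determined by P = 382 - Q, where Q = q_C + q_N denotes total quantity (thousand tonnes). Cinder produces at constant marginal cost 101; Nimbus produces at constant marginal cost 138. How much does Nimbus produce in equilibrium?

69

Cinder's profit: π_C = (382 - Q)q_C - (101q_C). Setting ∂π_C/∂q_C = 0: 281 - 2q_C - (q_N) = 0.
Nimbus's first-order condition: 244 - 2q_N - (q_C) = 0.
Rearranging gives the reaction functions q_C = (281 - q_N)/2 and q_N = (244 - q_C)/2.
Substituting one into the other gives q_C = 106 and q_N = 69.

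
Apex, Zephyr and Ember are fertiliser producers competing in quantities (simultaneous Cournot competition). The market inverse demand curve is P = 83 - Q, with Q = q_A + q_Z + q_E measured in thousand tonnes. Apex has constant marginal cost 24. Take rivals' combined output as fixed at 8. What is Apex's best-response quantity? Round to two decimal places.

25.50

With rivals' combined output fixed at 8, Apex's profit is π_A = (83 - 8 - q_A)q_A - (24q_A) = (75 - q_A)q_A - (24q_A).
∂π_A/∂q_A = 51 - 2q_A = 0, so q_A = 51/2.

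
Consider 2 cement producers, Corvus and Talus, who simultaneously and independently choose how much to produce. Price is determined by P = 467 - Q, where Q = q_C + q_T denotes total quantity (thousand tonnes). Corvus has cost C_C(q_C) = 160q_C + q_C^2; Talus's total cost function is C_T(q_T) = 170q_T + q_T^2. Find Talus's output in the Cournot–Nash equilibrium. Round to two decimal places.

58.73

Corvus's profit: π_C = (467 - Q)q_C - (160q_C + q_C²). Setting ∂π_C/∂q_C = 0: 307 - 4q_C - (q_T) = 0.
Talus's first-order condition: 297 - 4q_T - (q_C) = 0.
So q_C = (307 - q_T)/4 and q_T = (297 - q_C)/4.
Solving the pair: q_C = 931/15, q_T = 881/15.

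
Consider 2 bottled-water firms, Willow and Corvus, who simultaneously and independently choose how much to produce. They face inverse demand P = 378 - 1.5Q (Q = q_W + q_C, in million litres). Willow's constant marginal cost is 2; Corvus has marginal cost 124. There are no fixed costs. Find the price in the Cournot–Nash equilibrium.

168

Willow's profit: π_W = (378 - 1.5Q)q_W - (2q_W). Setting ∂π_W/∂q_W = 0: 376 - 3q_W - (3/2)(q_C) = 0.
Corvus's profit: π_C = (378 - 1.5Q)q_C - (124q_C). Setting ∂π_C/∂q_C = 0: 254 - 3q_C - (3/2)(q_W) = 0.
Rearranging gives the reaction functions q_W = (376 - (3/2)q_C)/3 and q_C = (254 - (3/2)q_W)/3.
Substituting one into the other gives q_W = 332/3 and q_C = 88/3.
Total output Q = 140, so price P = 378 - (3/2)·140 = 168.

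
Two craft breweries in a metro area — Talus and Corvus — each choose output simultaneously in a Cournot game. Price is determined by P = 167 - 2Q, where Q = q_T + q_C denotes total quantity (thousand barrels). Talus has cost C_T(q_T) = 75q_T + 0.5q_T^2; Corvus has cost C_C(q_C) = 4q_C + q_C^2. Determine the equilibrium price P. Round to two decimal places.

101.08

Talus's profit: π_T = (167 - 2Q)q_T - (75q_T + (1/2)q_T²). Setting ∂π_T/∂q_T = 0: 92 - 5q_T - 2(q_C) = 0.
Corvus's first-order condition: 163 - 6q_C - 2(q_T) = 0.
So q_T = (92 - 2q_C)/5 and q_C = (163 - 2q_T)/6.
Solving the pair: q_T = 113/13, q_C = 631/26.
Total output Q = 857/26, so price P = 167 - 2·(857/26) = 1314/13.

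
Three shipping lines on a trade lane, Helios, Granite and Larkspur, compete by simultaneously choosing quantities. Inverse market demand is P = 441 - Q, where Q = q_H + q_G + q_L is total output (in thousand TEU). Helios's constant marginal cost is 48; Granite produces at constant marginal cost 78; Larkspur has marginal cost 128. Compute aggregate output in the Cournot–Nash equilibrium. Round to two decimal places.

267.25

Helios's profit: π_H = (441 - Q)q_H - (48q_H). Setting ∂π_H/∂q_H = 0: 393 - 2q_H - (q_G + q_L) = 0.
Granite's first-order condition: 363 - 2q_G - (q_H + q_L) = 0.
Larkspur's first-order condition: 313 - 2q_L - (q_H + q_G) = 0.
Adding the 3 first-order conditions: 1069 − 4Q = 0, so Q = 1069/4.
Back-substituting: q_H = (393 − 1069/4) = 503/4, q_G = (363 − 1069/4) = 383/4, q_L = (313 − 1069/4) = 183/4.
Total output Q = 503/4 + 383/4 + 183/4 = 1069/4.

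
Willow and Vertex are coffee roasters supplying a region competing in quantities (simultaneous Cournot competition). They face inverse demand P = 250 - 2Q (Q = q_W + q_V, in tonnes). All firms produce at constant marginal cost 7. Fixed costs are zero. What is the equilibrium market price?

88

Each firm earns π_i = (250 - 2Q)q_i - 7q_i.
First-order condition (treating rivals' output as given): 243 - 4q_i - 2q_j = 0.
With identical firms every q_j equals q_i, so q_j = q_i and 243 = 6q_i, giving q_i = 81/2.
Total output Q = 81, so price P = 250 - 2·81 = 88.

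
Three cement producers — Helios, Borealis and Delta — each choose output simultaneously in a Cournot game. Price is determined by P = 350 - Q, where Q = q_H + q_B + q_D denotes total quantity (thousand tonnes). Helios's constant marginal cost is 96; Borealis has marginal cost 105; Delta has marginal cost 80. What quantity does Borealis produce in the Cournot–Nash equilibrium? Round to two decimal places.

52.75

Helios's profit: π_H = (350 - Q)q_H - (96q_H). Setting ∂π_H/∂q_H = 0: 254 - 2q_H - (q_B + q_D) = 0.
Borealis's profit: π_B = (350 - Q)q_B - (105q_B). Setting ∂π_B/∂q_B = 0: 245 - 2q_B - (q_H + q_D) = 0.
Delta's first-order condition: 270 - 2q_D - (q_H + q_B) = 0.
Adding the 3 first-order conditions: 769 − 4Q = 0, so Q = 769/4.
Back-substituting: q_H = (254 − 769/4) = 247/4, q_B = (245 − 769/4) = 211/4, q_D = (270 − 769/4) = 311/4.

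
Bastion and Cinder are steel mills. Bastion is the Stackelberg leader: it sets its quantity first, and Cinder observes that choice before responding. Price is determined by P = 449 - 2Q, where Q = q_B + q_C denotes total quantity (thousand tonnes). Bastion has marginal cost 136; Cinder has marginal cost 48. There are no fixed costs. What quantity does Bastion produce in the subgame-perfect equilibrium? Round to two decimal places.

56.25

The follower Cinder best-responds to any q_B: π_C = (449 - 2Q)q_C - 48q_C.
Follower FOC: 401 - 2q_B - 4q_C = 0, so q_C(q_B) = (401 - 2q_B)/4.
The leader anticipates this reaction. Substituting into P = 449 - 2Q gives P = 497/2 - q_B, so π_B = (497/2 - q_B)q_B - 136q_B.
Maximising: ∂π_B/∂q_B = 225/2 - 2q_B = 0, giving q_B = 225/4.
Then q_C = (401 - 2·(225/4))/4 = 577/8.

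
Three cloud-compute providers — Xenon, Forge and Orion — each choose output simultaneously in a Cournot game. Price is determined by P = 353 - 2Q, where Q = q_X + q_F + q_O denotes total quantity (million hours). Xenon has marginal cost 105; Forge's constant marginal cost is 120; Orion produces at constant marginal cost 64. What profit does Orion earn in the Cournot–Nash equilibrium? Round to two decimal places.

4656.13

Xenon's profit: π_X = (353 - 2Q)q_X - (105q_X). Setting ∂π_X/∂q_X = 0: 248 - 4q_X - 2(q_F + q_O) = 0.
Forge's profit: π_F = (353 - 2Q)q_F - (120q_F). Setting ∂π_F/∂q_F = 0: 233 - 4q_F - 2(q_X + q_O) = 0.
Orion's profit: π_O = (353 - 2Q)q_O - (64q_O). Setting ∂π_O/∂q_O = 0: 289 - 4q_O - 2(q_X + q_F) = 0.
Summing all 3 equations gives 770 − 8Q = 0, hence Q = 385/4.
Back-substituting: q_X = (248 − 385/2)/2 = 111/4, q_F = (233 − 385/2)/2 = 81/4, q_O = (289 − 385/2)/2 = 193/4.
Price P = 353 - 2·(385/4) = 321/2.
Orion's profit: (321/2 - 64)·(193/4) = 4656.1250.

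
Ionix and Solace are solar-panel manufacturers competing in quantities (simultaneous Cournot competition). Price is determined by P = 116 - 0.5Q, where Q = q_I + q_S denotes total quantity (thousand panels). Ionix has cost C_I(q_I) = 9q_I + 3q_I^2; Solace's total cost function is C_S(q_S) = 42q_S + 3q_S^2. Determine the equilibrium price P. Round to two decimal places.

103.93

Ionix's profit: π_I = (116 - 0.5Q)q_I - (9q_I + 3q_I²). Setting ∂π_I/∂q_I = 0: 107 - 7q_I - (1/2)(q_S) = 0.
Solace's profit: π_S = (116 - 0.5Q)q_S - (42q_S + 3q_S²). Setting ∂π_S/∂q_S = 0: 74 - 7q_S - (1/2)(q_I) = 0.
Best responses: q_I = (107 - (1/2)q_S)/7, q_S = (74 - (1/2)q_I)/7.
Solving the pair: q_I = 14.6051, q_S = 1858/195.
Total output Q = 362/15, so price P = 116 - (1/2)·(362/15) = 1559/15.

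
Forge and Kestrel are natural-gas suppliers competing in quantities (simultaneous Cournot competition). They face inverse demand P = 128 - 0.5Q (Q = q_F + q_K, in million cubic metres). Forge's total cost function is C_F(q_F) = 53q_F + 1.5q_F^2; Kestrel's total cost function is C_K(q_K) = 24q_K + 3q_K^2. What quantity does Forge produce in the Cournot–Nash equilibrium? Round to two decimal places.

Forge's profit: π_F = (128 - 0.5Q)q_F - (53q_F + (3/2)q_F²). Setting ∂π_F/∂q_F = 0: 75 - 4q_F - (1/2)(q_K) = 0.
Kestrel's first-order condition: 104 - 7q_K - (1/2)(q_F) = 0.
Rearranging gives the reaction functions q_F = (75 - (1/2)q_K)/4 and q_K = (104 - (1/2)q_F)/7.
Solving the pair: q_F = 1892/111, q_K = 1514/111.

17.05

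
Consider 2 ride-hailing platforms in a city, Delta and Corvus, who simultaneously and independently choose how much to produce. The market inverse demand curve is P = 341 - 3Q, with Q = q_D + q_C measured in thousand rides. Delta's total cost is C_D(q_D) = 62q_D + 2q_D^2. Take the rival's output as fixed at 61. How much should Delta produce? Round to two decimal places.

With the rival's output fixed at 61, Delta's profit is π_D = (341 - 3·61 - 3q_D)q_D - (62q_D + 2q_D²) = (158 - 3q_D)q_D - (62q_D + 2q_D²).
∂π_D/∂q_D = 96 - 10q_D = 0, so q_D = 48/5.

9.60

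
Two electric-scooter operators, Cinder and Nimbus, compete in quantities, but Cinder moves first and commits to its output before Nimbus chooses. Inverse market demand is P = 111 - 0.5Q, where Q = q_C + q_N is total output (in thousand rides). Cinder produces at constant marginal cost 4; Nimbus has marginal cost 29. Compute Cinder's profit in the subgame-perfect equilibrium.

The follower Nimbus best-responds to any q_C: π_N = (111 - 0.5Q)q_N - 29q_N.
∂π_N/∂q_N = 82 - (1/2)q_C - q_N = 0 gives the reaction function q_N = (82 - (1/2)q_C).
Cinder substitutes q_N(q_C) into its own profit: π_C = q_C(111 - (1/2)q_C - (82 - (1/2)q_C)/2) - 4q_C = (70 - (1/4)q_C)q_C - 4q_C.
Maximising: ∂π_C/∂q_C = 66 - (1/2)q_C = 0, giving q_C = 132.
Then q_N = (82 - (1/2)·132) = 16.
Price P = 111 - (1/2)·148 = 37.
Cinder's profit: (37 - 4)·132 = 4356.

4356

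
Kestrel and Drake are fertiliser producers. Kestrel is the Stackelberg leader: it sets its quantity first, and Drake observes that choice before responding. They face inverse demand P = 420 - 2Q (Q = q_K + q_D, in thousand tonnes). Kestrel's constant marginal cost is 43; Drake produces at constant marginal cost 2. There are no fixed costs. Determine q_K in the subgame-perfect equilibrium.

84

Solve by backward induction. Given q_K, the follower Drake maximises π_D = (420 - 2q_K - 2q_D)q_D - 2q_D.
Follower FOC: 418 - 2q_K - 4q_D = 0, so q_D(q_K) = (418 - 2q_K)/4.
Kestrel substitutes q_D(q_K) into its own profit: π_K = q_K(420 - 2q_K - (418 - 2q_K)/2) - 43q_K = (211 - q_K)q_K - 43q_K.
Leader FOC: 168 - 2q_K = 0, so q_K = 84.
Then q_D = (418 - 2·84)/4 = 125/2.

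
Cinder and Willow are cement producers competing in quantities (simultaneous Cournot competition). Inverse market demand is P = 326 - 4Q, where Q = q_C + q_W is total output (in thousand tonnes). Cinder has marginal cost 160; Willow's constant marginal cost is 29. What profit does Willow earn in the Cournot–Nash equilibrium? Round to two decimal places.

5088.44

Cinder's profit: π_C = (326 - 4Q)q_C - (160q_C). Setting ∂π_C/∂q_C = 0: 166 - 8q_C - 4(q_W) = 0.
Willow's profit: π_W = (326 - 4Q)q_W - (29q_W). Setting ∂π_W/∂q_W = 0: 297 - 8q_W - 4(q_C) = 0.
Best responses: q_C = (166 - 4q_W)/8, q_W = (297 - 4q_C)/8.
Substituting one into the other gives q_C = 35/12 and q_W = 107/3.
Price P = 326 - 4·(463/12) = 515/3.
Willow's profit: (515/3 - 29)·(107/3) = 5088.4444.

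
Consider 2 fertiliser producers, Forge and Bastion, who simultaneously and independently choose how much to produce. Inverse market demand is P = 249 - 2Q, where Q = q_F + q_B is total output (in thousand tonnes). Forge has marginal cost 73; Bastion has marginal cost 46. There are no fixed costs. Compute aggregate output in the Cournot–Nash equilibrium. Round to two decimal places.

63.17

Forge's profit: π_F = (249 - 2Q)q_F - (73q_F). Setting ∂π_F/∂q_F = 0: 176 - 4q_F - 2(q_B) = 0.
Bastion's profit: π_B = (249 - 2Q)q_B - (46q_B). Setting ∂π_B/∂q_B = 0: 203 - 4q_B - 2(q_F) = 0.
Best responses: q_F = (176 - 2q_B)/4, q_B = (203 - 2q_F)/4.
Solving the pair: q_F = 149/6, q_B = 115/3.
Total output Q = 149/6 + 115/3 = 379/6.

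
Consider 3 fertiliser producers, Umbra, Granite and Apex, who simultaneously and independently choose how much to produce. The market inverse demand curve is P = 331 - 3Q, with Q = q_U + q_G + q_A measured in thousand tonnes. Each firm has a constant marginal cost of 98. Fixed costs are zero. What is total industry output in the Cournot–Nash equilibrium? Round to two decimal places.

58.25

Each firm earns π_i = (331 - 3Q)q_i - 98q_i.
First-order condition (treating rivals' output as given): 233 - 6q_i - 3·Σ_{j≠i} q_j = 0.
By symmetry each firm produces the same amount; substituting Σ_{j≠i} q_j = 2q_i yields q_i = 233/12.
Total output Q = 233/12 + 233/12 + 233/12 = 233/4.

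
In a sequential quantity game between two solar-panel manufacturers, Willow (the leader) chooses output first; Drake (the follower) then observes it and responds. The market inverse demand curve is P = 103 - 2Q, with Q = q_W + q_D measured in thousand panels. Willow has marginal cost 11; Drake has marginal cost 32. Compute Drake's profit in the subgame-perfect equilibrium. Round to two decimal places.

26.28

The follower Drake best-responds to any q_W: π_D = (103 - 2Q)q_D - 32q_D.
Follower FOC: 71 - 2q_W - 4q_D = 0, so q_D(q_W) = (71 - 2q_W)/4.
The leader anticipates this reaction. Substituting into P = 103 - 2Q gives P = 135/2 - q_W, so π_W = (135/2 - q_W)q_W - 11q_W.
The leader's first-order condition 113/2 - 2q_W = 0 yields q_W = 113/4.
Then q_D = (71 - 2·(113/4))/4 = 29/8.
Price P = 103 - 2·(255/8) = 157/4.
Drake's profit: (157/4 - 32)·(29/8) = 841/32.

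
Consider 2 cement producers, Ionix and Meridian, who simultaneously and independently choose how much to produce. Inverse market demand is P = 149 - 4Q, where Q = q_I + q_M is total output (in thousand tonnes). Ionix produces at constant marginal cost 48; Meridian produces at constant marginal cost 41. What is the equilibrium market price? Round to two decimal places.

Ionix's profit: π_I = (149 - 4Q)q_I - (48q_I). Setting ∂π_I/∂q_I = 0: 101 - 8q_I - 4(q_M) = 0.
Meridian's profit: π_M = (149 - 4Q)q_M - (41q_M). Setting ∂π_M/∂q_M = 0: 108 - 8q_M - 4(q_I) = 0.
So q_I = (101 - 4q_M)/8 and q_M = (108 - 4q_I)/8.
Solving the pair: q_I = 47/6, q_M = 115/12.
Total output Q = 209/12, so price P = 149 - 4·(209/12) = 238/3.

79.33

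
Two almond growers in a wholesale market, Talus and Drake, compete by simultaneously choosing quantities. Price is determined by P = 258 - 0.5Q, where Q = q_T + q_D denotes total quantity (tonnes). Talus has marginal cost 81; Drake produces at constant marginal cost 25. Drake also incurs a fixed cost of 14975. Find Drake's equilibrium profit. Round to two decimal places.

3585.22

Talus's profit: π_T = (258 - 0.5Q)q_T - (81q_T). Setting ∂π_T/∂q_T = 0: 177 - q_T - (1/2)(q_D) = 0.
Drake's first-order condition: 233 - q_D - (1/2)(q_T) = 0.
Rearranging gives the reaction functions q_T = (177 - (1/2)q_D) and q_D = (233 - (1/2)q_T).
Solving the pair: q_T = 242/3, q_D = 578/3.
Price P = 258 - (1/2)·(820/3) = 364/3.
Drake's profit: (364/3 - 25)·(578/3) - 14975 = 3585.2222.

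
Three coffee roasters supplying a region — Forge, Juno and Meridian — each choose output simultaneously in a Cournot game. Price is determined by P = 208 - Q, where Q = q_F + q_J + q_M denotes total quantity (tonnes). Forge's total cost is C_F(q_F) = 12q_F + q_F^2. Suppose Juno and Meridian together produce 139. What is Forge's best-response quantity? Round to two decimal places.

With rivals' combined output fixed at 139, Forge's profit is π_F = (208 - 139 - q_F)q_F - (12q_F + q_F²) = (69 - q_F)q_F - (12q_F + q_F²).
∂π_F/∂q_F = 57 - 4q_F = 0, so q_F = 57/4.

14.25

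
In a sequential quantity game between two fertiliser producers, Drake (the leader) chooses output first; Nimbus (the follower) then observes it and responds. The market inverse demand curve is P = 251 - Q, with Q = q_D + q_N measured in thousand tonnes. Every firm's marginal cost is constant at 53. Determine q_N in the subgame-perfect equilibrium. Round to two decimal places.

The follower Nimbus best-responds to any q_D: π_N = (251 - Q)q_N - 53q_N.
Setting the follower's marginal profit to zero, 198 - q_D - 2q_N = 0, i.e. q_N = (198 - q_D)/2.
Drake substitutes q_N(q_D) into its own profit: π_D = q_D(251 - q_D - (198 - q_D)/2) - 53q_D = (152 - (1/2)q_D)q_D - 53q_D.
Maximising: ∂π_D/∂q_D = 99 - q_D = 0, giving q_D = 99.
Then q_N = (198 - 99)/2 = 99/2.

49.50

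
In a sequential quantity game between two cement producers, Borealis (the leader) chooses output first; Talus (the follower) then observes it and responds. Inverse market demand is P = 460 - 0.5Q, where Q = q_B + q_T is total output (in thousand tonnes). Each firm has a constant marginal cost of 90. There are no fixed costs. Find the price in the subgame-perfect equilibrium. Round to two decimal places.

Solve by backward induction. Given q_B, the follower Talus maximises π_T = (460 - (1/2)q_B - (1/2)q_T)q_T - 90q_T.
Follower FOC: 370 - (1/2)q_B - q_T = 0, so q_T(q_B) = (370 - (1/2)q_B).
The leader anticipates this reaction. Substituting into P = 460 - 0.5Q gives P = 275 - (1/4)q_B, so π_B = (275 - (1/4)q_B)q_B - 90q_B.
The leader's first-order condition 185 - (1/2)q_B = 0 yields q_B = 370.
Then q_T = (370 - (1/2)·370) = 185.
Total output Q = 555, so price P = 460 - (1/2)·555 = 365/2.

182.50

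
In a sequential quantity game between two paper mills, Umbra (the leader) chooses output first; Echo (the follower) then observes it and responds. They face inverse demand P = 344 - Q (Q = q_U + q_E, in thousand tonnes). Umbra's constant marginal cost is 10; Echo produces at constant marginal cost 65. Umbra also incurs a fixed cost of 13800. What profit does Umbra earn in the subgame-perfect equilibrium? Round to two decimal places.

5115.13

Solve by backward induction. Given q_U, the follower Echo maximises π_E = (344 - q_U - q_E)q_E - 65q_E.
Follower FOC: 279 - q_U - 2q_E = 0, so q_E(q_U) = (279 - q_U)/2.
Umbra substitutes q_E(q_U) into its own profit: π_U = q_U(344 - q_U - (279 - q_U)/2) - 10q_U = (409/2 - (1/2)q_U)q_U - 10q_U.
Maximising: ∂π_U/∂q_U = 389/2 - q_U = 0, giving q_U = 389/2.
Then q_E = (279 - 389/2)/2 = 169/4.
Price P = 344 - 947/4 = 429/4.
Umbra's profit: (429/4 - 10)·(389/2) - 13800 = 5115.1250.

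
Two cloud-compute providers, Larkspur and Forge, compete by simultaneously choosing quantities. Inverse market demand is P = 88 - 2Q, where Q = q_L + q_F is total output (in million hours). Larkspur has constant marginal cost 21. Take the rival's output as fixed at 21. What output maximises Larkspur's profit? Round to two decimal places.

With the rival's output fixed at 21, Larkspur's profit is π_L = (88 - 2·21 - 2q_L)q_L - (21q_L) = (46 - 2q_L)q_L - (21q_L).
∂π_L/∂q_L = 25 - 4q_L = 0, so q_L = 25/4.

6.25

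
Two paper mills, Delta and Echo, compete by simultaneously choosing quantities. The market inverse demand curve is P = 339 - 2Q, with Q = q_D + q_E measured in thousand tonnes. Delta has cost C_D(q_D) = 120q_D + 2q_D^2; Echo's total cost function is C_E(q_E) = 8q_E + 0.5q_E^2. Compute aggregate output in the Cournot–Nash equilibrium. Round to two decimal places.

Delta's profit: π_D = (339 - 2Q)q_D - (120q_D + 2q_D²). Setting ∂π_D/∂q_D = 0: 219 - 8q_D - 2(q_E) = 0.
Echo's profit: π_E = (339 - 2Q)q_E - (8q_E + (1/2)q_E²). Setting ∂π_E/∂q_E = 0: 331 - 5q_E - 2(q_D) = 0.
Best responses: q_D = (219 - 2q_E)/8, q_E = (331 - 2q_D)/5.
Solving the pair: q_D = 433/36, q_E = 1105/18.
Total output Q = 433/36 + 1105/18 = 881/12.

73.42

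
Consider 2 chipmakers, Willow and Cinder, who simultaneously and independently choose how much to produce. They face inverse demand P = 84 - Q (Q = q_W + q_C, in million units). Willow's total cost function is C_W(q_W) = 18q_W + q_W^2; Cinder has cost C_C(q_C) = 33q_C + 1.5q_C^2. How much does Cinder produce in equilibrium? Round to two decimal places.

7.26

Willow's profit: π_W = (84 - Q)q_W - (18q_W + q_W²). Setting ∂π_W/∂q_W = 0: 66 - 4q_W - (q_C) = 0.
Cinder's first-order condition: 51 - 5q_C - (q_W) = 0.
Rearranging gives the reaction functions q_W = (66 - q_C)/4 and q_C = (51 - q_W)/5.
Substituting one into the other gives q_W = 279/19 and q_C = 138/19.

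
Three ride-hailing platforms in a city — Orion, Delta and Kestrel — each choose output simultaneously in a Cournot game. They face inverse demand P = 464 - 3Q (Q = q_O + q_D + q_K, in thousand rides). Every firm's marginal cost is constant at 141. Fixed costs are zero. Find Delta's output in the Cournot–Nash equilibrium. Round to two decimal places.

26.92

A representative firm's profit is π_i = q_i(464 - 3Q) - 141q_i.
First-order condition (treating rivals' output as given): 323 - 6q_i - 3·Σ_{j≠i} q_j = 0.
By symmetry each firm produces the same amount; substituting Σ_{j≠i} q_j = 2q_i yields q_i = 323/12.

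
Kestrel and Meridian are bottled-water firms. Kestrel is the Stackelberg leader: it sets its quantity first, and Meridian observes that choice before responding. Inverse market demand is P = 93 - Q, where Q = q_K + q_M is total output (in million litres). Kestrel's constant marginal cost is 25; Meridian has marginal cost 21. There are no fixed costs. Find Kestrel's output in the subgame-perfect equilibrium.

Solve by backward induction. Given q_K, the follower Meridian maximises π_M = (93 - q_K - q_M)q_M - 21q_M.
Follower FOC: 72 - q_K - 2q_M = 0, so q_M(q_K) = (72 - q_K)/2.
Kestrel substitutes q_M(q_K) into its own profit: π_K = q_K(93 - q_K - (72 - q_K)/2) - 25q_K = (57 - (1/2)q_K)q_K - 25q_K.
Maximising: ∂π_K/∂q_K = 32 - q_K = 0, giving q_K = 32.
Then q_M = (72 - 32)/2 = 20.

32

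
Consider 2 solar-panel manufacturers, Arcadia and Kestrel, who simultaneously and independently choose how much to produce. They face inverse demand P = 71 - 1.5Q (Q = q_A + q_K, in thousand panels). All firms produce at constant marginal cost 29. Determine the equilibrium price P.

43

Each firm earns π_i = (71 - 1.5Q)q_i - 29q_i.
First-order condition (treating rivals' output as given): 42 - 3q_i - (3/2)q_j = 0.
By symmetry each firm produces the same amount; substituting q_j = q_i yields q_i = 42/(9/2) = 28/3.
Total output Q = 56/3, so price P = 71 - (3/2)·(56/3) = 43.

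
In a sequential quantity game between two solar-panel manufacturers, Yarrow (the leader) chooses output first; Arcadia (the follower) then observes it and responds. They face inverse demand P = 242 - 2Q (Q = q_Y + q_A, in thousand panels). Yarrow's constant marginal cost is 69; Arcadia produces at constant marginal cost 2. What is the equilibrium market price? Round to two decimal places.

95.50

The follower Arcadia best-responds to any q_Y: π_A = (242 - 2Q)q_A - 2q_A.
Follower FOC: 240 - 2q_Y - 4q_A = 0, so q_A(q_Y) = (240 - 2q_Y)/4.
The leader anticipates this reaction. Substituting into P = 242 - 2Q gives P = 122 - q_Y, so π_Y = (122 - q_Y)q_Y - 69q_Y.
The leader's first-order condition 53 - 2q_Y = 0 yields q_Y = 53/2.
Then q_A = (240 - 2·(53/2))/4 = 187/4.
Total output Q = 293/4, so price P = 242 - 2·(293/4) = 191/2.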